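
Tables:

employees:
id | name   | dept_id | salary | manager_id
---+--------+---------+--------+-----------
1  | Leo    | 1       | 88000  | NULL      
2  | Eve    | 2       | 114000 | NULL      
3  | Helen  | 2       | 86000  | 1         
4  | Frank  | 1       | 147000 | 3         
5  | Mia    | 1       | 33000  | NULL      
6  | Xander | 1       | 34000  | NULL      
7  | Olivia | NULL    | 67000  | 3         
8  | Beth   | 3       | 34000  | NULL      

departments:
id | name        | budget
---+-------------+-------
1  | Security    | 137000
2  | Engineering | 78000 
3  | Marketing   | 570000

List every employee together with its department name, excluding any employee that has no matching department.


INNER JOIN keeps only employees rows whose dept_id matches an id in departments. Walk through each employee:
  - employee 1 (Leo): dept_id=1 -> matches Security
  - employee 2 (Eve): dept_id=2 -> matches Engineering
  - employee 3 (Helen): dept_id=2 -> matches Engineering
  - employee 4 (Frank): dept_id=1 -> matches Security
  - employee 5 (Mia): dept_id=1 -> matches Security
  - employee 6 (Xander): dept_id=1 -> matches Security
  - employee 7 (Olivia): dept_id=NULL, no match -> dropped
  - employee 8 (Beth): dept_id=3 -> matches Marketing
So 1 of 8 rows is dropped.

SQL:
SELECT a.name, b.name AS department
FROM employees a
INNER JOIN departments b ON a.dept_id = b.id

Result:
name   | department 
-------+------------
Leo    | Security   
Eve    | Engineering
Helen  | Engineering
Frank  | Security   
Mia    | Security   
Xander | Security   
Beth   | Marketing  


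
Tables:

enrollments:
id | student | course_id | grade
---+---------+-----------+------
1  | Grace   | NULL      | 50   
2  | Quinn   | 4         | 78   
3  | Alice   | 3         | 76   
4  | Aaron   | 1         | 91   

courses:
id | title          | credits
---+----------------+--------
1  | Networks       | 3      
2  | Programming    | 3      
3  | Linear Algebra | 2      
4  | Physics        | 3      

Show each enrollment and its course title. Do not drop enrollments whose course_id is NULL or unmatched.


LEFT JOIN keeps every row from enrollments (the left table); where course_id has no match in courses, the course columns become NULL. Walk through each enrollment:
  - enrollment 1 (Grace): course_id=NULL, no match -> kept with NULL
  - enrollment 2 (Quinn): course_id=4 -> matches Physics
  - enrollment 3 (Alice): course_id=3 -> matches Linear Algebra
  - enrollment 4 (Aaron): course_id=1 -> matches Networks
All 4 rows appear; 1 has NULL course.

SQL:
SELECT a.student, b.title AS course
FROM enrollments a
LEFT JOIN courses b ON a.course_id = b.id

Result:
student | course        
--------+---------------
Grace   | NULL          
Quinn   | Physics       
Alice   | Linear Algebra
Aaron   | Networks      


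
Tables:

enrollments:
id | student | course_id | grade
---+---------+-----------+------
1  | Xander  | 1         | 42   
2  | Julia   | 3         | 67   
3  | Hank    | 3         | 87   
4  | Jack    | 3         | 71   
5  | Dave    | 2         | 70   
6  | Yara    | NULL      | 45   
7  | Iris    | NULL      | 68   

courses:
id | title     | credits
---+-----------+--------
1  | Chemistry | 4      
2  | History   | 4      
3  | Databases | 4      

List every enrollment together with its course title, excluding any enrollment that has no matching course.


INNER JOIN keeps only enrollments rows whose course_id matches an id in courses. Walk through each enrollment:
  - enrollment 1 (Xander): course_id=1 -> matches Chemistry
  - enrollment 2 (Julia): course_id=3 -> matches Databases
  - enrollment 3 (Hank): course_id=3 -> matches Databases
  - enrollment 4 (Jack): course_id=3 -> matches Databases
  - enrollment 5 (Dave): course_id=2 -> matches History
  - enrollment 6 (Yara): course_id=NULL, no match -> dropped
  - enrollment 7 (Iris): course_id=NULL, no match -> dropped
So 2 of 7 rows are dropped.

SQL:
SELECT a.student, b.title AS course
FROM enrollments a
INNER JOIN courses b ON a.course_id = b.id

Result:
student | course   
--------+----------
Xander  | Chemistry
Julia   | Databases
Hank    | Databases
Jack    | Databases
Dave    | History  


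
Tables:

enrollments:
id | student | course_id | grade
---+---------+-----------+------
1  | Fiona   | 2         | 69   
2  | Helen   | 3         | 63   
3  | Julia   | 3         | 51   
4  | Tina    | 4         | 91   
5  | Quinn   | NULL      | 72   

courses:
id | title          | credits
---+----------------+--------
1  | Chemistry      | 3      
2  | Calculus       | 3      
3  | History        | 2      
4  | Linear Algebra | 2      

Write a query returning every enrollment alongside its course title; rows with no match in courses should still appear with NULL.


LEFT JOIN keeps every row from enrollments (the left table); where course_id has no match in courses, the course columns become NULL. Walk through each enrollment:
  - enrollment 1 (Fiona): course_id=2 -> matches Calculus
  - enrollment 2 (Helen): course_id=3 -> matches History
  - enrollment 3 (Julia): course_id=3 -> matches History
  - enrollment 4 (Tina): course_id=4 -> matches Linear Algebra
  - enrollment 5 (Quinn): course_id=NULL, no match -> kept with NULL
All 5 rows appear; 1 has NULL course.

SQL:
SELECT a.student, b.title AS course
FROM enrollments a
LEFT JOIN courses b ON a.course_id = b.id

Result:
student | course        
--------+---------------
Fiona   | Calculus      
Helen   | History       
Julia   | History       
Tina    | Linear Algebra
Quinn   | NULL          


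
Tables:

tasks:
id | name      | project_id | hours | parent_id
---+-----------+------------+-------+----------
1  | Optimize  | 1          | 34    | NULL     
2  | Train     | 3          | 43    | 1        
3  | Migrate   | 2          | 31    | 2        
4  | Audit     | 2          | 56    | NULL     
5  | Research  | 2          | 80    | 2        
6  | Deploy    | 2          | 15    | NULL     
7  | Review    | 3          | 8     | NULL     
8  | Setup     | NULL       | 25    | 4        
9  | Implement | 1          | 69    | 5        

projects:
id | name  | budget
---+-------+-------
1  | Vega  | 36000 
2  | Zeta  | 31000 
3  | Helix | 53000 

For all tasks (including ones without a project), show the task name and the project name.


LEFT JOIN keeps every row from tasks (the left table); where project_id has no match in projects, the project columns become NULL. Walk through each task:
  - task 1 (Optimize): project_id=1 -> matches Vega
  - task 2 (Train): project_id=3 -> matches Helix
  - task 3 (Migrate): project_id=2 -> matches Zeta
  - task 4 (Audit): project_id=2 -> matches Zeta
  - task 5 (Research): project_id=2 -> matches Zeta
  - task 6 (Deploy): project_id=2 -> matches Zeta
  - task 7 (Review): project_id=3 -> matches Helix
  - task 8 (Setup): project_id=NULL, no match -> kept with NULL
  - task 9 (Implement): project_id=1 -> matches Vega
All 9 rows appear; 1 has NULL project.

SQL:
SELECT a.name, b.name AS project
FROM tasks a
LEFT JOIN projects b ON a.project_id = b.id

Result:
name      | project
----------+--------
Optimize  | Vega   
Train     | Helix  
Migrate   | Zeta   
Audit     | Zeta   
Research  | Zeta   
Deploy    | Zeta   
Review    | Helix  
Setup     | NULL   
Implement | Vega   


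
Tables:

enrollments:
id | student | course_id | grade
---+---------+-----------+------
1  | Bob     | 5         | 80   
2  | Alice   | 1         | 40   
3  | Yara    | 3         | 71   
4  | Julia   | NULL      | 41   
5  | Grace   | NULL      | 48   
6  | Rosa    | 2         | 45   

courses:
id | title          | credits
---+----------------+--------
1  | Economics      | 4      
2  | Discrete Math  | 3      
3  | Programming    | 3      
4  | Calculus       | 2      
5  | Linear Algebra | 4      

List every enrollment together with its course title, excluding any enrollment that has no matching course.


INNER JOIN keeps only enrollments rows whose course_id matches an id in courses. Walk through each enrollment:
  - enrollment 1 (Bob): course_id=5 -> matches Linear Algebra
  - enrollment 2 (Alice): course_id=1 -> matches Economics
  - enrollment 3 (Yara): course_id=3 -> matches Programming
  - enrollment 4 (Julia): course_id=NULL, no match -> dropped
  - enrollment 5 (Grace): course_id=NULL, no match -> dropped
  - enrollment 6 (Rosa): course_id=2 -> matches Discrete Math
So 2 of 6 rows are dropped.

SQL:
SELECT a.student, b.title AS course
FROM enrollments a
INNER JOIN courses b ON a.course_id = b.id

Result:
student | course        
--------+---------------
Bob     | Linear Algebra
Alice   | Economics     
Yara    | Programming   
Rosa    | Discrete Math 


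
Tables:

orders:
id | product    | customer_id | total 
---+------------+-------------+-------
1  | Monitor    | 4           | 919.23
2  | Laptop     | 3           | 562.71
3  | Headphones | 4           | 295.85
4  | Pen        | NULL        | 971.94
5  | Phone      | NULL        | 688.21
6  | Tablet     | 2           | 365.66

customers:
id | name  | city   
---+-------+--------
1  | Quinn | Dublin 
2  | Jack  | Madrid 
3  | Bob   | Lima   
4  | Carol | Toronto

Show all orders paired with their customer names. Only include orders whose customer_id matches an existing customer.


INNER JOIN keeps only orders rows whose customer_id matches an id in customers. Walk through each order:
  - order 1 (Monitor): customer_id=4 -> matches Carol
  - order 2 (Laptop): customer_id=3 -> matches Bob
  - order 3 (Headphones): customer_id=4 -> matches Carol
  - order 4 (Pen): customer_id=NULL, no match -> dropped
  - order 5 (Phone): customer_id=NULL, no match -> dropped
  - order 6 (Tablet): customer_id=2 -> matches Jack
So 2 of 6 rows are dropped.

SQL:
SELECT a.product, b.name AS customer
FROM orders a
INNER JOIN customers b ON a.customer_id = b.id

Result:
product    | customer
-----------+---------
Monitor    | Carol   
Laptop     | Bob     
Headphones | Carol   
Tablet     | Jack    


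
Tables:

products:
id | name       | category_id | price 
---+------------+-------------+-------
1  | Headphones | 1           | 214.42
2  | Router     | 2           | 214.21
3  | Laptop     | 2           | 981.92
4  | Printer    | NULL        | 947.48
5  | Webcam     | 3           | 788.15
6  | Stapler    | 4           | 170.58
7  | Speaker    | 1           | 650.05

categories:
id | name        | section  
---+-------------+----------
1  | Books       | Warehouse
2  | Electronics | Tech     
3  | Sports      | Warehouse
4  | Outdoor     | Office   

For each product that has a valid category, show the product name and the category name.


INNER JOIN keeps only products rows whose category_id matches an id in categories. Walk through each product:
  - product 1 (Headphones): category_id=1 -> matches Books
  - product 2 (Router): category_id=2 -> matches Electronics
  - product 3 (Laptop): category_id=2 -> matches Electronics
  - product 4 (Printer): category_id=NULL, no match -> dropped
  - product 5 (Webcam): category_id=3 -> matches Sports
  - product 6 (Stapler): category_id=4 -> matches Outdoor
  - product 7 (Speaker): category_id=1 -> matches Books
So 1 of 7 rows is dropped.

SQL:
SELECT a.name, b.name AS category
FROM products a
INNER JOIN categories b ON a.category_id = b.id

Result:
name       | category   
-----------+------------
Headphones | Books      
Router     | Electronics
Laptop     | Electronics
Webcam     | Sports     
Stapler    | Outdoor    
Speaker    | Books      


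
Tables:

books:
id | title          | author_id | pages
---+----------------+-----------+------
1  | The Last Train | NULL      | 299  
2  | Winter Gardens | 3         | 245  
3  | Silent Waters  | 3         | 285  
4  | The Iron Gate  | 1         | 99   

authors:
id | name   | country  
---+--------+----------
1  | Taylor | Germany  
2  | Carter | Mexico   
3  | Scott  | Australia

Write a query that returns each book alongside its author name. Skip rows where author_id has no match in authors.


INNER JOIN keeps only books rows whose author_id matches an id in authors. Walk through each book:
  - book 1 (The Last Train): author_id=NULL, no match -> dropped
  - book 2 (Winter Gardens): author_id=3 -> matches Scott
  - book 3 (Silent Waters): author_id=3 -> matches Scott
  - book 4 (The Iron Gate): author_id=1 -> matches Taylor
So 1 of 4 rows is dropped.

SQL:
SELECT a.title, b.name AS author
FROM books a
INNER JOIN authors b ON a.author_id = b.id

Result:
title          | author
---------------+-------
Winter Gardens | Scott 
Silent Waters  | Scott 
The Iron Gate  | Taylor


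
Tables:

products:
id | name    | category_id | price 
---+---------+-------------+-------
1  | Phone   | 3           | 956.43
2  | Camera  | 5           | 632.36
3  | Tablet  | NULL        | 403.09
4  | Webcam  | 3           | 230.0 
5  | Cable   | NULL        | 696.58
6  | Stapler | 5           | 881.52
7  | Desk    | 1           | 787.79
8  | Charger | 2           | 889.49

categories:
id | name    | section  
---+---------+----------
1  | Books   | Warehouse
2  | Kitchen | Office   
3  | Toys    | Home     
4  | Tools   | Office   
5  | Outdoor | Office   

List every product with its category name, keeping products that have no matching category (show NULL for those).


LEFT JOIN keeps every row from products (the left table); where category_id has no match in categories, the category columns become NULL. Walk through each product:
  - product 1 (Phone): category_id=3 -> matches Toys
  - product 2 (Camera): category_id=5 -> matches Outdoor
  - product 3 (Tablet): category_id=NULL, no match -> kept with NULL
  - product 4 (Webcam): category_id=3 -> matches Toys
  - product 5 (Cable): category_id=NULL, no match -> kept with NULL
  - product 6 (Stapler): category_id=5 -> matches Outdoor
  - product 7 (Desk): category_id=1 -> matches Books
  - product 8 (Charger): category_id=2 -> matches Kitchen
All 8 rows appear; 2 have NULL category.

SQL:
SELECT a.name, b.name AS category
FROM products a
LEFT JOIN categories b ON a.category_id = b.id

Result:
name    | category
--------+---------
Phone   | Toys    
Camera  | Outdoor 
Tablet  | NULL    
Webcam  | Toys    
Cable   | NULL    
Stapler | Outdoor 
Desk    | Books   
Charger | Kitchen 


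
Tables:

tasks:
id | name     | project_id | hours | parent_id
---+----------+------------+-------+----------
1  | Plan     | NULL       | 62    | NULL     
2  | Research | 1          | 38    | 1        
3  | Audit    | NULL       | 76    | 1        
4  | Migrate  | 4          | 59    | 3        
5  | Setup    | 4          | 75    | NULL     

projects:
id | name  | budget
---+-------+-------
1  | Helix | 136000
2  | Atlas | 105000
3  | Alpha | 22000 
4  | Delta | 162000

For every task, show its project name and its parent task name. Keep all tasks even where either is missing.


Two LEFT JOINs from the same base table tasks: one to projects via project_id, one to tasks itself via parent_id. Both are LEFT so every task is preserved.
Match against projects:
  - task 1 (Plan): project_id=NULL, no match -> kept with NULL
  - task 2 (Research): project_id=1 -> matches Helix
  - task 3 (Audit): project_id=NULL, no match -> kept with NULL
  - task 4 (Migrate): project_id=4 -> matches Delta
  - task 5 (Setup): project_id=4 -> matches Delta
Match against tasks (self):
  - task 1 (Plan): parent_id=NULL -> NULL
  - task 2 (Research): parent_id=1 -> Plan
  - task 3 (Audit): parent_id=1 -> Plan
  - task 4 (Migrate): parent_id=3 -> Audit
  - task 5 (Setup): parent_id=NULL -> NULL

SQL:
SELECT a.name, b.name AS project, c.name AS parent
FROM tasks a
LEFT JOIN projects b ON a.project_id = b.id
LEFT JOIN tasks c ON a.parent_id = c.id

Result:
name     | project | parent
---------+---------+-------
Plan     | NULL    | NULL  
Research | Helix   | Plan  
Audit    | NULL    | Plan  
Migrate  | Delta   | Audit 
Setup    | Delta   | NULL  


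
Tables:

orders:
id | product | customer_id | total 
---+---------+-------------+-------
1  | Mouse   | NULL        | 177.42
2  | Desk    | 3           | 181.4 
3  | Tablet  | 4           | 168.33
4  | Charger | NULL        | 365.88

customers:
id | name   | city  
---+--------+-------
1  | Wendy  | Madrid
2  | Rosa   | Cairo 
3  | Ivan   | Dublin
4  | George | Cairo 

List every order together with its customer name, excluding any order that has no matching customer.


INNER JOIN keeps only orders rows whose customer_id matches an id in customers. Walk through each order:
  - order 1 (Mouse): customer_id=NULL, no match -> dropped
  - order 2 (Desk): customer_id=3 -> matches Ivan
  - order 3 (Tablet): customer_id=4 -> matches George
  - order 4 (Charger): customer_id=NULL, no match -> dropped
So 2 of 4 rows are dropped.

SQL:
SELECT a.product, b.name AS customer
FROM orders a
INNER JOIN customers b ON a.customer_id = b.id

Result:
product | customer
--------+---------
Desk    | Ivan    
Tablet  | George  


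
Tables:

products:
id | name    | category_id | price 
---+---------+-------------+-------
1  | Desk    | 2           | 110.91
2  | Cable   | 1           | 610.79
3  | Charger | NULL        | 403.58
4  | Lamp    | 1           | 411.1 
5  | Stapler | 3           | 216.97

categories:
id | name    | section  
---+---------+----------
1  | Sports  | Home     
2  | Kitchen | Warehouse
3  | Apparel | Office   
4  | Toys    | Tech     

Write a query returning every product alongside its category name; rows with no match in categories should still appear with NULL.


LEFT JOIN keeps every row from products (the left table); where category_id has no match in categories, the category columns become NULL. Walk through each product:
  - product 1 (Desk): category_id=2 -> matches Kitchen
  - product 2 (Cable): category_id=1 -> matches Sports
  - product 3 (Charger): category_id=NULL, no match -> kept with NULL
  - product 4 (Lamp): category_id=1 -> matches Sports
  - product 5 (Stapler): category_id=3 -> matches Apparel
All 5 rows appear; 1 has NULL category.

SQL:
SELECT a.name, b.name AS category
FROM products a
LEFT JOIN categories b ON a.category_id = b.id

Result:
name    | category
--------+---------
Desk    | Kitchen 
Cable   | Sports  
Charger | NULL    
Lamp    | Sports  
Stapler | Apparel 


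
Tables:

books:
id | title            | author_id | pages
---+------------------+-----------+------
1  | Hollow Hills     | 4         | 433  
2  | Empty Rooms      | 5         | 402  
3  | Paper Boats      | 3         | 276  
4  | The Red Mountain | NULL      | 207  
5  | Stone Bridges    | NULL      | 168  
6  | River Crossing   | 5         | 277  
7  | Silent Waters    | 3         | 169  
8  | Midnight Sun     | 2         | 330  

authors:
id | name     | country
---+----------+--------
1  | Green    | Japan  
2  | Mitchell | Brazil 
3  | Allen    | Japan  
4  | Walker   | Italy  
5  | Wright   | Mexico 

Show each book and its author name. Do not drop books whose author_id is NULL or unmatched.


LEFT JOIN keeps every row from books (the left table); where author_id has no match in authors, the author columns become NULL. Walk through each book:
  - book 1 (Hollow Hills): author_id=4 -> matches Walker
  - book 2 (Empty Rooms): author_id=5 -> matches Wright
  - book 3 (Paper Boats): author_id=3 -> matches Allen
  - book 4 (The Red Mountain): author_id=NULL, no match -> kept with NULL
  - book 5 (Stone Bridges): author_id=NULL, no match -> kept with NULL
  - book 6 (River Crossing): author_id=5 -> matches Wright
  - book 7 (Silent Waters): author_id=3 -> matches Allen
  - book 8 (Midnight Sun): author_id=2 -> matches Mitchell
All 8 rows appear; 2 have NULL author.

SQL:
SELECT a.title, b.name AS author
FROM books a
LEFT JOIN authors b ON a.author_id = b.id

Result:
title            | author  
-----------------+---------
Hollow Hills     | Walker  
Empty Rooms      | Wright  
Paper Boats      | Allen   
The Red Mountain | NULL    
Stone Bridges    | NULL    
River Crossing   | Wright  
Silent Waters    | Allen   
Midnight Sun     | Mitchell


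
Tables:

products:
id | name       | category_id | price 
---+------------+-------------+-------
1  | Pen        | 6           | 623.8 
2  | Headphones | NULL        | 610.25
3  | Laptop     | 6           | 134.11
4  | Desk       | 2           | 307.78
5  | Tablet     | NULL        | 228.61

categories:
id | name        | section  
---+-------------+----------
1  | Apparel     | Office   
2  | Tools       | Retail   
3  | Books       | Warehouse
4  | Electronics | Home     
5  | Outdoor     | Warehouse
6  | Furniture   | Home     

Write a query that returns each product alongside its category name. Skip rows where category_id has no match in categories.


INNER JOIN keeps only products rows whose category_id matches an id in categories. Walk through each product:
  - product 1 (Pen): category_id=6 -> matches Furniture
  - product 2 (Headphones): category_id=NULL, no match -> dropped
  - product 3 (Laptop): category_id=6 -> matches Furniture
  - product 4 (Desk): category_id=2 -> matches Tools
  - product 5 (Tablet): category_id=NULL, no match -> dropped
So 2 of 5 rows are dropped.

SQL:
SELECT a.name, b.name AS category
FROM products a
INNER JOIN categories b ON a.category_id = b.id

Result:
name   | category 
-------+----------
Pen    | Furniture
Laptop | Furniture
Desk   | Tools    


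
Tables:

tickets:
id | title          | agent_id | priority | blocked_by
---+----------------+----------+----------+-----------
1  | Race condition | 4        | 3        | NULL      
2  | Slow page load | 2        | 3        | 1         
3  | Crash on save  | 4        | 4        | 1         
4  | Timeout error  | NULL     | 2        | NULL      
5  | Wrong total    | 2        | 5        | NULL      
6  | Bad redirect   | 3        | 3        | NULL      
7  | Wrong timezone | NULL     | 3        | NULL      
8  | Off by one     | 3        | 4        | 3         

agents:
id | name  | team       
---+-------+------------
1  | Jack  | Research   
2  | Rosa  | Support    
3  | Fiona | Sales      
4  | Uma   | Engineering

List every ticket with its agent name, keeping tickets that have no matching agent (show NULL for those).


LEFT JOIN keeps every row from tickets (the left table); where agent_id has no match in agents, the agent columns become NULL. Walk through each ticket:
  - ticket 1 (Race condition): agent_id=4 -> matches Uma
  - ticket 2 (Slow page load): agent_id=2 -> matches Rosa
  - ticket 3 (Crash on save): agent_id=4 -> matches Uma
  - ticket 4 (Timeout error): agent_id=NULL, no match -> kept with NULL
  - ticket 5 (Wrong total): agent_id=2 -> matches Rosa
  - ticket 6 (Bad redirect): agent_id=3 -> matches Fiona
  - ticket 7 (Wrong timezone): agent_id=NULL, no match -> kept with NULL
  - ticket 8 (Off by one): agent_id=3 -> matches Fiona
All 8 rows appear; 2 have NULL agent.

SQL:
SELECT a.title, b.name AS agent
FROM tickets a
LEFT JOIN agents b ON a.agent_id = b.id

Result:
title          | agent
---------------+------
Race condition | Uma  
Slow page load | Rosa 
Crash on save  | Uma  
Timeout error  | NULL 
Wrong total    | Rosa 
Bad redirect   | Fiona
Wrong timezone | NULL 
Off by one     | Fiona


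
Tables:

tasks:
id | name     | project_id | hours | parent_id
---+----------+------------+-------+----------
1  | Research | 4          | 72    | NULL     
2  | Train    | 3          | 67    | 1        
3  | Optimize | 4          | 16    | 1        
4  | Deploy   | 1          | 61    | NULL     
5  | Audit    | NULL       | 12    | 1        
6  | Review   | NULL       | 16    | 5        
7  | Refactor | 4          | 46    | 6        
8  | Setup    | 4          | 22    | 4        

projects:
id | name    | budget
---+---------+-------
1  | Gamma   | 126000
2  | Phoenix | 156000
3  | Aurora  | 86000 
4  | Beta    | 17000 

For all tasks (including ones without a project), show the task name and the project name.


LEFT JOIN keeps every row from tasks (the left table); where project_id has no match in projects, the project columns become NULL. Walk through each task:
  - task 1 (Research): project_id=4 -> matches Beta
  - task 2 (Train): project_id=3 -> matches Aurora
  - task 3 (Optimize): project_id=4 -> matches Beta
  - task 4 (Deploy): project_id=1 -> matches Gamma
  - task 5 (Audit): project_id=NULL, no match -> kept with NULL
  - task 6 (Review): project_id=NULL, no match -> kept with NULL
  - task 7 (Refactor): project_id=4 -> matches Beta
  - task 8 (Setup): project_id=4 -> matches Beta
All 8 rows appear; 2 have NULL project.

SQL:
SELECT a.name, b.name AS project
FROM tasks a
LEFT JOIN projects b ON a.project_id = b.id

Result:
name     | project
---------+--------
Research | Beta   
Train    | Aurora 
Optimize | Beta   
Deploy   | Gamma  
Audit    | NULL   
Review   | NULL   
Refactor | Beta   
Setup    | Beta   


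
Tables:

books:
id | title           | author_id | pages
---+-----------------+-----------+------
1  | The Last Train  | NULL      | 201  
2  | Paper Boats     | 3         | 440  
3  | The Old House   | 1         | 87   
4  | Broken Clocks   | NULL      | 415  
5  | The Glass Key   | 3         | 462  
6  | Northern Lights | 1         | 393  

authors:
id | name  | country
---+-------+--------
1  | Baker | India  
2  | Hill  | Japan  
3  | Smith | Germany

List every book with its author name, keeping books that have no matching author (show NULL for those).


LEFT JOIN keeps every row from books (the left table); where author_id has no match in authors, the author columns become NULL. Walk through each book:
  - book 1 (The Last Train): author_id=NULL, no match -> kept with NULL
  - book 2 (Paper Boats): author_id=3 -> matches Smith
  - book 3 (The Old House): author_id=1 -> matches Baker
  - book 4 (Broken Clocks): author_id=NULL, no match -> kept with NULL
  - book 5 (The Glass Key): author_id=3 -> matches Smith
  - book 6 (Northern Lights): author_id=1 -> matches Baker
All 6 rows appear; 2 have NULL author.

SQL:
SELECT a.title, b.name AS author
FROM books a
LEFT JOIN authors b ON a.author_id = b.id

Result:
title           | author
----------------+-------
The Last Train  | NULL  
Paper Boats     | Smith 
The Old House   | Baker 
Broken Clocks   | NULL  
The Glass Key   | Smith 
Northern Lights | Baker 


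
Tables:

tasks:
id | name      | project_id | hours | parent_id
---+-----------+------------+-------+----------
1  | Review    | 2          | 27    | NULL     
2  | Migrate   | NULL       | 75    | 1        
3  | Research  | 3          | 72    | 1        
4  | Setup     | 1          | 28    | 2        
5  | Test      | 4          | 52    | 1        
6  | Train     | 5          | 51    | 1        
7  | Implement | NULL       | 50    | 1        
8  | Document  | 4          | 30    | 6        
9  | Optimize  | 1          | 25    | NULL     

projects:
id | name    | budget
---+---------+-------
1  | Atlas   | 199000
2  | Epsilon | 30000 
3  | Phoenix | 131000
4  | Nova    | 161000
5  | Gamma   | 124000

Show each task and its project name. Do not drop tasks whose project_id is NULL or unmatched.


LEFT JOIN keeps every row from tasks (the left table); where project_id has no match in projects, the project columns become NULL. Walk through each task:
  - task 1 (Review): project_id=2 -> matches Epsilon
  - task 2 (Migrate): project_id=NULL, no match -> kept with NULL
  - task 3 (Research): project_id=3 -> matches Phoenix
  - task 4 (Setup): project_id=1 -> matches Atlas
  - task 5 (Test): project_id=4 -> matches Nova
  - task 6 (Train): project_id=5 -> matches Gamma
  - task 7 (Implement): project_id=NULL, no match -> kept with NULL
  - task 8 (Document): project_id=4 -> matches Nova
  - task 9 (Optimize): project_id=1 -> matches Atlas
All 9 rows appear; 2 have NULL project.

SQL:
SELECT a.name, b.name AS project
FROM tasks a
LEFT JOIN projects b ON a.project_id = b.id

Result:
name      | project
----------+--------
Review    | Epsilon
Migrate   | NULL   
Research  | Phoenix
Setup     | Atlas  
Test      | Nova   
Train     | Gamma  
Implement | NULL   
Document  | Nova   
Optimize  | Atlas  


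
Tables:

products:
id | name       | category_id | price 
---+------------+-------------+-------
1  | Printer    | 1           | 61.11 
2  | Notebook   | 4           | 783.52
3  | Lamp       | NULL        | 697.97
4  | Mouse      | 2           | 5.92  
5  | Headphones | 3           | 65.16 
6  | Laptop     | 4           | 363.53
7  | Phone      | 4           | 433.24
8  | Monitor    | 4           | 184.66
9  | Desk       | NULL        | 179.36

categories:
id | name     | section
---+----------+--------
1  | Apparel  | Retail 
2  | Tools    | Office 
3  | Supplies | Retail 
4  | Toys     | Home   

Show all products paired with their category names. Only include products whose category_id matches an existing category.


INNER JOIN keeps only products rows whose category_id matches an id in categories. Walk through each product:
  - product 1 (Printer): category_id=1 -> matches Apparel
  - product 2 (Notebook): category_id=4 -> matches Toys
  - product 3 (Lamp): category_id=NULL, no match -> dropped
  - product 4 (Mouse): category_id=2 -> matches Tools
  - product 5 (Headphones): category_id=3 -> matches Supplies
  - product 6 (Laptop): category_id=4 -> matches Toys
  - product 7 (Phone): category_id=4 -> matches Toys
  - product 8 (Monitor): category_id=4 -> matches Toys
  - product 9 (Desk): category_id=NULL, no match -> dropped
So 2 of 9 rows are dropped.

SQL:
SELECT a.name, b.name AS category
FROM products a
INNER JOIN categories b ON a.category_id = b.id

Result:
name       | category
-----------+---------
Printer    | Apparel 
Notebook   | Toys    
Mouse      | Tools   
Headphones | Supplies
Laptop     | Toys    
Phone      | Toys    
Monitor    | Toys    


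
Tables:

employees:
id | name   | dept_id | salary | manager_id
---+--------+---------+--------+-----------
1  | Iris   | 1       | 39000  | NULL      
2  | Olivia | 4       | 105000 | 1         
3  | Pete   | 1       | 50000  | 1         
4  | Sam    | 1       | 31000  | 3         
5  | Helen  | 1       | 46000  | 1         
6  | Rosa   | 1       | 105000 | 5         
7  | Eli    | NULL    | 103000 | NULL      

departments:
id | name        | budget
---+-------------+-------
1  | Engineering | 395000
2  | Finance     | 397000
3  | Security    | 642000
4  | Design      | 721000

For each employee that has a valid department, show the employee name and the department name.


INNER JOIN keeps only employees rows whose dept_id matches an id in departments. Walk through each employee:
  - employee 1 (Iris): dept_id=1 -> matches Engineering
  - employee 2 (Olivia): dept_id=4 -> matches Design
  - employee 3 (Pete): dept_id=1 -> matches Engineering
  - employee 4 (Sam): dept_id=1 -> matches Engineering
  - employee 5 (Helen): dept_id=1 -> matches Engineering
  - employee 6 (Rosa): dept_id=1 -> matches Engineering
  - employee 7 (Eli): dept_id=NULL, no match -> dropped
So 1 of 7 rows is dropped.

SQL:
SELECT a.name, b.name AS department
FROM employees a
INNER JOIN departments b ON a.dept_id = b.id

Result:
name   | department 
-------+------------
Iris   | Engineering
Olivia | Design     
Pete   | Engineering
Sam    | Engineering
Helen  | Engineering
Rosa   | Engineering


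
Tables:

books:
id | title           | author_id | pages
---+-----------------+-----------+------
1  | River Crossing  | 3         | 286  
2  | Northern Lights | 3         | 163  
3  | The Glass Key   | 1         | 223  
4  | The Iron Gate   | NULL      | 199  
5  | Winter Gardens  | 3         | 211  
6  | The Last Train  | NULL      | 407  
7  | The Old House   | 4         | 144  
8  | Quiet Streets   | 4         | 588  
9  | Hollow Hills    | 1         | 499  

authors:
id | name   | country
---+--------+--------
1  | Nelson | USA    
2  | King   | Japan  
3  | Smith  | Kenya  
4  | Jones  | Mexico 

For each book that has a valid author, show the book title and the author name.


INNER JOIN keeps only books rows whose author_id matches an id in authors. Walk through each book:
  - book 1 (River Crossing): author_id=3 -> matches Smith
  - book 2 (Northern Lights): author_id=3 -> matches Smith
  - book 3 (The Glass Key): author_id=1 -> matches Nelson
  - book 4 (The Iron Gate): author_id=NULL, no match -> dropped
  - book 5 (Winter Gardens): author_id=3 -> matches Smith
  - book 6 (The Last Train): author_id=NULL, no match -> dropped
  - book 7 (The Old House): author_id=4 -> matches Jones
  - book 8 (Quiet Streets): author_id=4 -> matches Jones
  - book 9 (Hollow Hills): author_id=1 -> matches Nelson
So 2 of 9 rows are dropped.

SQL:
SELECT a.title, b.name AS author
FROM books a
INNER JOIN authors b ON a.author_id = b.id

Result:
title           | author
----------------+-------
River Crossing  | Smith 
Northern Lights | Smith 
The Glass Key   | Nelson
Winter Gardens  | Smith 
The Old House   | Jones 
Quiet Streets   | Jones 
Hollow Hills    | Nelson


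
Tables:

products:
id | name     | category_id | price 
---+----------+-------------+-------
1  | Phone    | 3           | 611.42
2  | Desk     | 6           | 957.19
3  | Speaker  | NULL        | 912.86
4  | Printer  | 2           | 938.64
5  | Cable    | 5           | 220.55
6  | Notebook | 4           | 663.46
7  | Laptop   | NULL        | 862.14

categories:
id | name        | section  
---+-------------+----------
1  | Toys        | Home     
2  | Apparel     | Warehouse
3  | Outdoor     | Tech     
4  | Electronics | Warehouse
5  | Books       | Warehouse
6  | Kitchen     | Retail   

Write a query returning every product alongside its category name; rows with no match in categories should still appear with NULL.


LEFT JOIN keeps every row from products (the left table); where category_id has no match in categories, the category columns become NULL. Walk through each product:
  - product 1 (Phone): category_id=3 -> matches Outdoor
  - product 2 (Desk): category_id=6 -> matches Kitchen
  - product 3 (Speaker): category_id=NULL, no match -> kept with NULL
  - product 4 (Printer): category_id=2 -> matches Apparel
  - product 5 (Cable): category_id=5 -> matches Books
  - product 6 (Notebook): category_id=4 -> matches Electronics
  - product 7 (Laptop): category_id=NULL, no match -> kept with NULL
All 7 rows appear; 2 have NULL category.

SQL:
SELECT a.name, b.name AS category
FROM products a
LEFT JOIN categories b ON a.category_id = b.id

Result:
name     | category   
---------+------------
Phone    | Outdoor    
Desk     | Kitchen    
Speaker  | NULL       
Printer  | Apparel    
Cable    | Books      
Notebook | Electronics
Laptop   | NULL       


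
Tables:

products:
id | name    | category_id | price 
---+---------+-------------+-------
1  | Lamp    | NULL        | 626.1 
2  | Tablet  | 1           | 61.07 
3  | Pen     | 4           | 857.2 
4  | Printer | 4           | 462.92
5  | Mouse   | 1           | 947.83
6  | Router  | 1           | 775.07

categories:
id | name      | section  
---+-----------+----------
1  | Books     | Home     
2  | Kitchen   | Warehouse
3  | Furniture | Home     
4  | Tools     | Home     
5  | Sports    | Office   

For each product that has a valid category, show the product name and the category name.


INNER JOIN keeps only products rows whose category_id matches an id in categories. Walk through each product:
  - product 1 (Lamp): category_id=NULL, no match -> dropped
  - product 2 (Tablet): category_id=1 -> matches Books
  - product 3 (Pen): category_id=4 -> matches Tools
  - product 4 (Printer): category_id=4 -> matches Tools
  - product 5 (Mouse): category_id=1 -> matches Books
  - product 6 (Router): category_id=1 -> matches Books
So 1 of 6 rows is dropped.

SQL:
SELECT a.name, b.name AS category
FROM products a
INNER JOIN categories b ON a.category_id = b.id

Result:
name    | category
--------+---------
Tablet  | Books   
Pen     | Tools   
Printer | Tools   
Mouse   | Books   
Router  | Books   


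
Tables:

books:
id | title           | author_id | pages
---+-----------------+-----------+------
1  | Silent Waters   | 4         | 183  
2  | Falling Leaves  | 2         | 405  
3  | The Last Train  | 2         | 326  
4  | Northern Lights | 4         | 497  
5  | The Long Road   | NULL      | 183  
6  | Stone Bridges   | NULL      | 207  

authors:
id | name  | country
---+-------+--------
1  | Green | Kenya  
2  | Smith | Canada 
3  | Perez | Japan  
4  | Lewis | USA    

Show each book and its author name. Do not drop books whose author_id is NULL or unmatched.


LEFT JOIN keeps every row from books (the left table); where author_id has no match in authors, the author columns become NULL. Walk through each book:
  - book 1 (Silent Waters): author_id=4 -> matches Lewis
  - book 2 (Falling Leaves): author_id=2 -> matches Smith
  - book 3 (The Last Train): author_id=2 -> matches Smith
  - book 4 (Northern Lights): author_id=4 -> matches Lewis
  - book 5 (The Long Road): author_id=NULL, no match -> kept with NULL
  - book 6 (Stone Bridges): author_id=NULL, no match -> kept with NULL
All 6 rows appear; 2 have NULL author.

SQL:
SELECT a.title, b.name AS author
FROM books a
LEFT JOIN authors b ON a.author_id = b.id

Result:
title           | author
----------------+-------
Silent Waters   | Lewis 
Falling Leaves  | Smith 
The Last Train  | Smith 
Northern Lights | Lewis 
The Long Road   | NULL  
Stone Bridges   | NULL  


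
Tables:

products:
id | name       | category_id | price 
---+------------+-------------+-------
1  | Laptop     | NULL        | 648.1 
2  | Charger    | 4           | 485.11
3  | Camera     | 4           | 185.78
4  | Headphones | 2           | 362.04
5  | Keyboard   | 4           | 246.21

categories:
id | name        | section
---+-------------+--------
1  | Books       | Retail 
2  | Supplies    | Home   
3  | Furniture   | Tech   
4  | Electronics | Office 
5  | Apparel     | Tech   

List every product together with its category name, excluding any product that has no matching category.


INNER JOIN keeps only products rows whose category_id matches an id in categories. Walk through each product:
  - product 1 (Laptop): category_id=NULL, no match -> dropped
  - product 2 (Charger): category_id=4 -> matches Electronics
  - product 3 (Camera): category_id=4 -> matches Electronics
  - product 4 (Headphones): category_id=2 -> matches Supplies
  - product 5 (Keyboard): category_id=4 -> matches Electronics
So 1 of 5 rows is dropped.

SQL:
SELECT a.name, b.name AS category
FROM products a
INNER JOIN categories b ON a.category_id = b.id

Result:
name       | category   
-----------+------------
Charger    | Electronics
Camera     | Electronics
Headphones | Supplies   
Keyboard   | Electronics


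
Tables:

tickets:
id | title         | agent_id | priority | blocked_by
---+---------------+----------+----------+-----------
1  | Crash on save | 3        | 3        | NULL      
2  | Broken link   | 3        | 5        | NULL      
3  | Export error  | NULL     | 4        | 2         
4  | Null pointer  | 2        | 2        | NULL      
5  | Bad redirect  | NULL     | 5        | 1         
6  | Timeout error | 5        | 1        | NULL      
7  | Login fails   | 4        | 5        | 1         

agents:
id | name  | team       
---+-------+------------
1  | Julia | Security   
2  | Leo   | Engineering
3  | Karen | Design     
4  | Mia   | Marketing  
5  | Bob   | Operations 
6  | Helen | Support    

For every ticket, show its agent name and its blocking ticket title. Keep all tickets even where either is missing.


Two LEFT JOINs from the same base table tickets: one to agents via agent_id, one to tickets itself via blocked_by. Both are LEFT so every ticket is preserved.
Match against agents:
  - ticket 1 (Crash on save): agent_id=3 -> matches Karen
  - ticket 2 (Broken link): agent_id=3 -> matches Karen
  - ticket 3 (Export error): agent_id=NULL, no match -> kept with NULL
  - ticket 4 (Null pointer): agent_id=2 -> matches Leo
  - ticket 5 (Bad redirect): agent_id=NULL, no match -> kept with NULL
  - ticket 6 (Timeout error): agent_id=5 -> matches Bob
  - ticket 7 (Login fails): agent_id=4 -> matches Mia
Match against tickets (self):
  - ticket 1 (Crash on save): blocked_by=NULL -> NULL
  - ticket 2 (Broken link): blocked_by=NULL -> NULL
  - ticket 3 (Export error): blocked_by=2 -> Broken link
  - ticket 4 (Null pointer): blocked_by=NULL -> NULL
  - ticket 5 (Bad redirect): blocked_by=1 -> Crash on save
  - ticket 6 (Timeout error): blocked_by=NULL -> NULL
  - ticket 7 (Login fails): blocked_by=1 -> Crash on save

SQL:
SELECT a.title, b.name AS agent, c.title AS blocked_by
FROM tickets a
LEFT JOIN agents b ON a.agent_id = b.id
LEFT JOIN tickets c ON a.blocked_by = c.id

Result:
title         | agent | blocked_by   
--------------+-------+--------------
Crash on save | Karen | NULL         
Broken link   | Karen | NULL         
Export error  | NULL  | Broken link  
Null pointer  | Leo   | NULL         
Bad redirect  | NULL  | Crash on save
Timeout error | Bob   | NULL         
Login fails   | Mia   | Crash on save
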